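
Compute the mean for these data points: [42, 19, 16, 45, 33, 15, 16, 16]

25.25

Step 1: Sum all values: 42 + 19 + 16 + 45 + 33 + 15 + 16 + 16 = 202
Step 2: Count the number of values: n = 8
Step 3: Mean = sum / n = 202 / 8 = 25.25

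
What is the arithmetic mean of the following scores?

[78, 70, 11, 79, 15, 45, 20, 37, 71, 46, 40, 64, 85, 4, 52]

47.8

Step 1: Sum all values: 78 + 70 + 11 + 79 + 15 + 45 + 20 + 37 + 71 + 46 + 40 + 64 + 85 + 4 + 52 = 717
Step 2: Count the number of values: n = 15
Step 3: Mean = sum / n = 717 / 15 = 47.8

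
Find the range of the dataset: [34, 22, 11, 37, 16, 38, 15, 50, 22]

39

Step 1: Identify the maximum value: max = 50
Step 2: Identify the minimum value: min = 11
Step 3: Range = max - min = 50 - 11 = 39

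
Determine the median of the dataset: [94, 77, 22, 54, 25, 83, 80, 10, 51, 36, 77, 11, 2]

51

Step 1: Sort the data in ascending order: [2, 10, 11, 22, 25, 36, 51, 54, 77, 77, 80, 83, 94]
Step 2: The number of values is n = 13.
Step 3: Since n is odd, the median is the middle value at position 7: 51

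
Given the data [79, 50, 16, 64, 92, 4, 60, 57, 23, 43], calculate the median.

53.5

Step 1: Sort the data in ascending order: [4, 16, 23, 43, 50, 57, 60, 64, 79, 92]
Step 2: The number of values is n = 10.
Step 3: Since n is even, the median is the average of positions 5 and 6:
  Median = (50 + 57) / 2 = 53.5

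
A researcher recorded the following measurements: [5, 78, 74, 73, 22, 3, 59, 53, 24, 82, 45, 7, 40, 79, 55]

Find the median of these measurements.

53

Step 1: Sort the data in ascending order: [3, 5, 7, 22, 24, 40, 45, 53, 55, 59, 73, 74, 78, 79, 82]
Step 2: The number of values is n = 15.
Step 3: Since n is odd, the median is the middle value at position 8: 53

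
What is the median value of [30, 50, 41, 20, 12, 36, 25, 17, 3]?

25

Step 1: Sort the data in ascending order: [3, 12, 17, 20, 25, 30, 36, 41, 50]
Step 2: The number of values is n = 9.
Step 3: Since n is odd, the median is the middle value at position 5: 25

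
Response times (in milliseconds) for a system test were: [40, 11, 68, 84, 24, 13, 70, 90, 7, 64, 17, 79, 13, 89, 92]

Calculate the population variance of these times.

1051.1289

Step 1: Compute the mean: (40 + 11 + 68 + 84 + 24 + 13 + 70 + 90 + 7 + 64 + 17 + 79 + 13 + 89 + 92) / 15 = 50.7333
Step 2: Compute squared deviations from the mean:
  (40 - 50.7333)^2 = 115.2044
  (11 - 50.7333)^2 = 1578.7378
  (68 - 50.7333)^2 = 298.1378
  (84 - 50.7333)^2 = 1106.6711
  (24 - 50.7333)^2 = 714.6711
  (13 - 50.7333)^2 = 1423.8044
  (70 - 50.7333)^2 = 371.2044
  (90 - 50.7333)^2 = 1541.8711
  (7 - 50.7333)^2 = 1912.6044
  (64 - 50.7333)^2 = 176.0044
  (17 - 50.7333)^2 = 1137.9378
  (79 - 50.7333)^2 = 799.0044
  (13 - 50.7333)^2 = 1423.8044
  (89 - 50.7333)^2 = 1464.3378
  (92 - 50.7333)^2 = 1702.9378
Step 3: Sum of squared deviations = 15766.9333
Step 4: Population variance = 15766.9333 / 15 = 1051.1289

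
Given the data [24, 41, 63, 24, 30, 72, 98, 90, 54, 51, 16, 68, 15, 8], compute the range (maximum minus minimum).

90

Step 1: Identify the maximum value: max = 98
Step 2: Identify the minimum value: min = 8
Step 3: Range = max - min = 98 - 8 = 90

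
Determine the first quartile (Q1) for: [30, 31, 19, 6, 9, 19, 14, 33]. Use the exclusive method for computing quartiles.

10.25

Step 1: Sort the data: [6, 9, 14, 19, 19, 30, 31, 33]
Step 2: n = 8
Step 3: Using the exclusive quartile method:
  Q1 = 10.25
  Q2 (median) = 19
  Q3 = 30.75
  IQR = Q3 - Q1 = 30.75 - 10.25 = 20.5
Step 4: Q1 = 10.25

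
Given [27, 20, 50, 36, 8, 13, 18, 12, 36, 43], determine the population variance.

185.41

Step 1: Compute the mean: (27 + 20 + 50 + 36 + 8 + 13 + 18 + 12 + 36 + 43) / 10 = 26.3
Step 2: Compute squared deviations from the mean:
  (27 - 26.3)^2 = 0.49
  (20 - 26.3)^2 = 39.69
  (50 - 26.3)^2 = 561.69
  (36 - 26.3)^2 = 94.09
  (8 - 26.3)^2 = 334.89
  (13 - 26.3)^2 = 176.89
  (18 - 26.3)^2 = 68.89
  (12 - 26.3)^2 = 204.49
  (36 - 26.3)^2 = 94.09
  (43 - 26.3)^2 = 278.89
Step 3: Sum of squared deviations = 1854.1
Step 4: Population variance = 1854.1 / 10 = 185.41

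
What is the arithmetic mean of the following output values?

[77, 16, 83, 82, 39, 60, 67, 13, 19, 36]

49.2

Step 1: Sum all values: 77 + 16 + 83 + 82 + 39 + 60 + 67 + 13 + 19 + 36 = 492
Step 2: Count the number of values: n = 10
Step 3: Mean = sum / n = 492 / 10 = 49.2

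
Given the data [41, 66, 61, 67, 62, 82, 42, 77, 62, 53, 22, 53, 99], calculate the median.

62

Step 1: Sort the data in ascending order: [22, 41, 42, 53, 53, 61, 62, 62, 66, 67, 77, 82, 99]
Step 2: The number of values is n = 13.
Step 3: Since n is odd, the median is the middle value at position 7: 62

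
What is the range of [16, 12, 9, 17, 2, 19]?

17

Step 1: Identify the maximum value: max = 19
Step 2: Identify the minimum value: min = 2
Step 3: Range = max - min = 19 - 2 = 17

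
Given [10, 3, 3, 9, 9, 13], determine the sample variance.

16.1667

Step 1: Compute the mean: (10 + 3 + 3 + 9 + 9 + 13) / 6 = 7.8333
Step 2: Compute squared deviations from the mean:
  (10 - 7.8333)^2 = 4.6944
  (3 - 7.8333)^2 = 23.3611
  (3 - 7.8333)^2 = 23.3611
  (9 - 7.8333)^2 = 1.3611
  (9 - 7.8333)^2 = 1.3611
  (13 - 7.8333)^2 = 26.6944
Step 3: Sum of squared deviations = 80.8333
Step 4: Sample variance = 80.8333 / 5 = 16.1667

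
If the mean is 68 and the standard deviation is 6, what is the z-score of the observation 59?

-1.5

Step 1: Recall the z-score formula: z = (x - mu) / sigma
Step 2: Substitute values: z = (59 - 68) / 6
Step 3: z = -9 / 6 = -1.5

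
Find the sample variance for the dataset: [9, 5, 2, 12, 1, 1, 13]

26.8095

Step 1: Compute the mean: (9 + 5 + 2 + 12 + 1 + 1 + 13) / 7 = 6.1429
Step 2: Compute squared deviations from the mean:
  (9 - 6.1429)^2 = 8.1633
  (5 - 6.1429)^2 = 1.3061
  (2 - 6.1429)^2 = 17.1633
  (12 - 6.1429)^2 = 34.3061
  (1 - 6.1429)^2 = 26.449
  (1 - 6.1429)^2 = 26.449
  (13 - 6.1429)^2 = 47.0204
Step 3: Sum of squared deviations = 160.8571
Step 4: Sample variance = 160.8571 / 6 = 26.8095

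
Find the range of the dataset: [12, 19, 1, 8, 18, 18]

18

Step 1: Identify the maximum value: max = 19
Step 2: Identify the minimum value: min = 1
Step 3: Range = max - min = 19 - 1 = 18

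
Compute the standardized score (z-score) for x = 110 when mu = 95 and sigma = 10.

1.5

Step 1: Recall the z-score formula: z = (x - mu) / sigma
Step 2: Substitute values: z = (110 - 95) / 10
Step 3: z = 15 / 10 = 1.5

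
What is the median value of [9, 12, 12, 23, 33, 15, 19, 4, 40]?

15

Step 1: Sort the data in ascending order: [4, 9, 12, 12, 15, 19, 23, 33, 40]
Step 2: The number of values is n = 9.
Step 3: Since n is odd, the median is the middle value at position 5: 15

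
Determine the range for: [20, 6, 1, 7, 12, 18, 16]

19

Step 1: Identify the maximum value: max = 20
Step 2: Identify the minimum value: min = 1
Step 3: Range = max - min = 20 - 1 = 19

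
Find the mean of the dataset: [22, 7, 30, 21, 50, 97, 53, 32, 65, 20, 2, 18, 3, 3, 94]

34.4667

Step 1: Sum all values: 22 + 7 + 30 + 21 + 50 + 97 + 53 + 32 + 65 + 20 + 2 + 18 + 3 + 3 + 94 = 517
Step 2: Count the number of values: n = 15
Step 3: Mean = sum / n = 517 / 15 = 34.4667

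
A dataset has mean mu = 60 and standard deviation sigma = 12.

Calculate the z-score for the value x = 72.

1

Step 1: Recall the z-score formula: z = (x - mu) / sigma
Step 2: Substitute values: z = (72 - 60) / 12
Step 3: z = 12 / 12 = 1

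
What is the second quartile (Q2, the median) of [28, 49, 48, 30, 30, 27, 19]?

30

Step 1: Sort the data: [19, 27, 28, 30, 30, 48, 49]
Step 2: n = 7
Step 3: Q2 is the median. Since n is odd, it is the middle value at position 4: 30
Step 4: Q2 = 30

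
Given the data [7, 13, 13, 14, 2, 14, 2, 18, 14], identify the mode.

14

Step 1: Count the frequency of each value:
  2: appears 2 time(s)
  7: appears 1 time(s)
  13: appears 2 time(s)
  14: appears 3 time(s)
  18: appears 1 time(s)
Step 2: The value 14 appears most frequently (3 times).
Step 3: Mode = 14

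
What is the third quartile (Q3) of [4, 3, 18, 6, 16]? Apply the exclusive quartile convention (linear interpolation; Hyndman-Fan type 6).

17

Step 1: Sort the data: [3, 4, 6, 16, 18]
Step 2: n = 5
Step 3: Using the exclusive quartile method:
  Q1 = 3.5
  Q2 (median) = 6
  Q3 = 17
  IQR = Q3 - Q1 = 17 - 3.5 = 13.5
Step 4: Q3 = 17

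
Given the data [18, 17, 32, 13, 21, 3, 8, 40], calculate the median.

17.5

Step 1: Sort the data in ascending order: [3, 8, 13, 17, 18, 21, 32, 40]
Step 2: The number of values is n = 8.
Step 3: Since n is even, the median is the average of positions 4 and 5:
  Median = (17 + 18) / 2 = 17.5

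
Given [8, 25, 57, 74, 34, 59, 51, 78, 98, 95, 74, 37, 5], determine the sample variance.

923.2692

Step 1: Compute the mean: (8 + 25 + 57 + 74 + 34 + 59 + 51 + 78 + 98 + 95 + 74 + 37 + 5) / 13 = 53.4615
Step 2: Compute squared deviations from the mean:
  (8 - 53.4615)^2 = 2066.7515
  (25 - 53.4615)^2 = 810.0592
  (57 - 53.4615)^2 = 12.5207
  (74 - 53.4615)^2 = 421.8284
  (34 - 53.4615)^2 = 378.7515
  (59 - 53.4615)^2 = 30.6746
  (51 - 53.4615)^2 = 6.0592
  (78 - 53.4615)^2 = 602.1361
  (98 - 53.4615)^2 = 1983.6746
  (95 - 53.4615)^2 = 1725.4438
  (74 - 53.4615)^2 = 421.8284
  (37 - 53.4615)^2 = 270.9822
  (5 - 53.4615)^2 = 2348.5207
Step 3: Sum of squared deviations = 11079.2308
Step 4: Sample variance = 11079.2308 / 12 = 923.2692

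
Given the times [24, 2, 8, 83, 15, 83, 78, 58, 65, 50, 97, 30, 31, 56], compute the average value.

48.5714

Step 1: Sum all values: 24 + 2 + 8 + 83 + 15 + 83 + 78 + 58 + 65 + 50 + 97 + 30 + 31 + 56 = 680
Step 2: Count the number of values: n = 14
Step 3: Mean = sum / n = 680 / 14 = 48.5714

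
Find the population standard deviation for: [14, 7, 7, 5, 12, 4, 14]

3.9279

Step 1: Compute the mean: 9
Step 2: Sum of squared deviations from the mean: 108
Step 3: Population variance = 108 / 7 = 15.4286
Step 4: Standard deviation = sqrt(15.4286) = 3.9279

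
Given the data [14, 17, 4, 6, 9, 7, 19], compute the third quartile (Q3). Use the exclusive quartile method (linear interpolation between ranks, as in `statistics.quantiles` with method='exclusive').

17

Step 1: Sort the data: [4, 6, 7, 9, 14, 17, 19]
Step 2: n = 7
Step 3: Using the exclusive quartile method:
  Q1 = 6
  Q2 (median) = 9
  Q3 = 17
  IQR = Q3 - Q1 = 17 - 6 = 11
Step 4: Q3 = 17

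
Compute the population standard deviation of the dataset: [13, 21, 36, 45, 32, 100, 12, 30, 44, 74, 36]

24.984

Step 1: Compute the mean: 40.2727
Step 2: Sum of squared deviations from the mean: 6866.1818
Step 3: Population variance = 6866.1818 / 11 = 624.1983
Step 4: Standard deviation = sqrt(624.1983) = 24.984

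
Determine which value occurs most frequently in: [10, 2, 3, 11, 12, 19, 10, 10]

10

Step 1: Count the frequency of each value:
  2: appears 1 time(s)
  3: appears 1 time(s)
  10: appears 3 time(s)
  11: appears 1 time(s)
  12: appears 1 time(s)
  19: appears 1 time(s)
Step 2: The value 10 appears most frequently (3 times).
Step 3: Mode = 10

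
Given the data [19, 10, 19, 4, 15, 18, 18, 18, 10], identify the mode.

18

Step 1: Count the frequency of each value:
  4: appears 1 time(s)
  10: appears 2 time(s)
  15: appears 1 time(s)
  18: appears 3 time(s)
  19: appears 2 time(s)
Step 2: The value 18 appears most frequently (3 times).
Step 3: Mode = 18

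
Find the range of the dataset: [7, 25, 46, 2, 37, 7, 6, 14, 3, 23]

44

Step 1: Identify the maximum value: max = 46
Step 2: Identify the minimum value: min = 2
Step 3: Range = max - min = 46 - 2 = 44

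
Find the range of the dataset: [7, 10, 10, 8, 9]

3

Step 1: Identify the maximum value: max = 10
Step 2: Identify the minimum value: min = 7
Step 3: Range = max - min = 10 - 7 = 3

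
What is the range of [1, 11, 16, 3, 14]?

15

Step 1: Identify the maximum value: max = 16
Step 2: Identify the minimum value: min = 1
Step 3: Range = max - min = 16 - 1 = 15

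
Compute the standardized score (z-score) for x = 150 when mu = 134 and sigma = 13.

1.2308

Step 1: Recall the z-score formula: z = (x - mu) / sigma
Step 2: Substitute values: z = (150 - 134) / 13
Step 3: z = 16 / 13 = 1.2308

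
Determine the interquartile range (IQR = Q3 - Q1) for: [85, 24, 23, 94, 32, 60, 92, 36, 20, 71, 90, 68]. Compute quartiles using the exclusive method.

62.75

Step 1: Sort the data: [20, 23, 24, 32, 36, 60, 68, 71, 85, 90, 92, 94]
Step 2: n = 12
Step 3: Using the exclusive quartile method:
  Q1 = 26
  Q2 (median) = 64
  Q3 = 88.75
  IQR = Q3 - Q1 = 88.75 - 26 = 62.75
Step 4: IQR = 62.75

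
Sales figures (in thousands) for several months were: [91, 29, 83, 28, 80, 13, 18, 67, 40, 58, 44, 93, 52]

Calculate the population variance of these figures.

705.1716

Step 1: Compute the mean: (91 + 29 + 83 + 28 + 80 + 13 + 18 + 67 + 40 + 58 + 44 + 93 + 52) / 13 = 53.5385
Step 2: Compute squared deviations from the mean:
  (91 - 53.5385)^2 = 1403.3669
  (29 - 53.5385)^2 = 602.1361
  (83 - 53.5385)^2 = 867.9822
  (28 - 53.5385)^2 = 652.213
  (80 - 53.5385)^2 = 700.213
  (13 - 53.5385)^2 = 1643.3669
  (18 - 53.5385)^2 = 1262.9822
  (67 - 53.5385)^2 = 181.213
  (40 - 53.5385)^2 = 183.2899
  (58 - 53.5385)^2 = 19.9053
  (44 - 53.5385)^2 = 90.9822
  (93 - 53.5385)^2 = 1557.213
  (52 - 53.5385)^2 = 2.3669
Step 3: Sum of squared deviations = 9167.2308
Step 4: Population variance = 9167.2308 / 13 = 705.1716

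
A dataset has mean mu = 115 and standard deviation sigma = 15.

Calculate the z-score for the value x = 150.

2.3333

Step 1: Recall the z-score formula: z = (x - mu) / sigma
Step 2: Substitute values: z = (150 - 115) / 15
Step 3: z = 35 / 15 = 2.3333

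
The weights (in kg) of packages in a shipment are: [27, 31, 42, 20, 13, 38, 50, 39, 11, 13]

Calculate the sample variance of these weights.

190.2667

Step 1: Compute the mean: (27 + 31 + 42 + 20 + 13 + 38 + 50 + 39 + 11 + 13) / 10 = 28.4
Step 2: Compute squared deviations from the mean:
  (27 - 28.4)^2 = 1.96
  (31 - 28.4)^2 = 6.76
  (42 - 28.4)^2 = 184.96
  (20 - 28.4)^2 = 70.56
  (13 - 28.4)^2 = 237.16
  (38 - 28.4)^2 = 92.16
  (50 - 28.4)^2 = 466.56
  (39 - 28.4)^2 = 112.36
  (11 - 28.4)^2 = 302.76
  (13 - 28.4)^2 = 237.16
Step 3: Sum of squared deviations = 1712.4
Step 4: Sample variance = 1712.4 / 9 = 190.2667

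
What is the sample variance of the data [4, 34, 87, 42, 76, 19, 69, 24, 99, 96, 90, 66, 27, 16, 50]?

1026.9238

Step 1: Compute the mean: (4 + 34 + 87 + 42 + 76 + 19 + 69 + 24 + 99 + 96 + 90 + 66 + 27 + 16 + 50) / 15 = 53.2667
Step 2: Compute squared deviations from the mean:
  (4 - 53.2667)^2 = 2427.2044
  (34 - 53.2667)^2 = 371.2044
  (87 - 53.2667)^2 = 1137.9378
  (42 - 53.2667)^2 = 126.9378
  (76 - 53.2667)^2 = 516.8044
  (19 - 53.2667)^2 = 1174.2044
  (69 - 53.2667)^2 = 247.5378
  (24 - 53.2667)^2 = 856.5378
  (99 - 53.2667)^2 = 2091.5378
  (96 - 53.2667)^2 = 1826.1378
  (90 - 53.2667)^2 = 1349.3378
  (66 - 53.2667)^2 = 162.1378
  (27 - 53.2667)^2 = 689.9378
  (16 - 53.2667)^2 = 1388.8044
  (50 - 53.2667)^2 = 10.6711
Step 3: Sum of squared deviations = 14376.9333
Step 4: Sample variance = 14376.9333 / 14 = 1026.9238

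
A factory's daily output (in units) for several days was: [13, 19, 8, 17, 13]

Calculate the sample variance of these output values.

18

Step 1: Compute the mean: (13 + 19 + 8 + 17 + 13) / 5 = 14
Step 2: Compute squared deviations from the mean:
  (13 - 14)^2 = 1
  (19 - 14)^2 = 25
  (8 - 14)^2 = 36
  (17 - 14)^2 = 9
  (13 - 14)^2 = 1
Step 3: Sum of squared deviations = 72
Step 4: Sample variance = 72 / 4 = 18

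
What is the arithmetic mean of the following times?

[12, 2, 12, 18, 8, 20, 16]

12.5714

Step 1: Sum all values: 12 + 2 + 12 + 18 + 8 + 20 + 16 = 88
Step 2: Count the number of values: n = 7
Step 3: Mean = sum / n = 88 / 7 = 12.5714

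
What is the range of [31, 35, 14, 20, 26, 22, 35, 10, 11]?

25

Step 1: Identify the maximum value: max = 35
Step 2: Identify the minimum value: min = 10
Step 3: Range = max - min = 35 - 10 = 25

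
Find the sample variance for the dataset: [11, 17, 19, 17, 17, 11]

11.8667

Step 1: Compute the mean: (11 + 17 + 19 + 17 + 17 + 11) / 6 = 15.3333
Step 2: Compute squared deviations from the mean:
  (11 - 15.3333)^2 = 18.7778
  (17 - 15.3333)^2 = 2.7778
  (19 - 15.3333)^2 = 13.4444
  (17 - 15.3333)^2 = 2.7778
  (17 - 15.3333)^2 = 2.7778
  (11 - 15.3333)^2 = 18.7778
Step 3: Sum of squared deviations = 59.3333
Step 4: Sample variance = 59.3333 / 5 = 11.8667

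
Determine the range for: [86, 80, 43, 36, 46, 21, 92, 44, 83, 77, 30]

71

Step 1: Identify the maximum value: max = 92
Step 2: Identify the minimum value: min = 21
Step 3: Range = max - min = 92 - 21 = 71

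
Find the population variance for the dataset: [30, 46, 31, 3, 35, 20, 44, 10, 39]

196.8889

Step 1: Compute the mean: (30 + 46 + 31 + 3 + 35 + 20 + 44 + 10 + 39) / 9 = 28.6667
Step 2: Compute squared deviations from the mean:
  (30 - 28.6667)^2 = 1.7778
  (46 - 28.6667)^2 = 300.4444
  (31 - 28.6667)^2 = 5.4444
  (3 - 28.6667)^2 = 658.7778
  (35 - 28.6667)^2 = 40.1111
  (20 - 28.6667)^2 = 75.1111
  (44 - 28.6667)^2 = 235.1111
  (10 - 28.6667)^2 = 348.4444
  (39 - 28.6667)^2 = 106.7778
Step 3: Sum of squared deviations = 1772
Step 4: Population variance = 1772 / 9 = 196.8889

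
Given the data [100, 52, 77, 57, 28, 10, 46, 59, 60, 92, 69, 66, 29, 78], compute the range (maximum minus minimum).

90

Step 1: Identify the maximum value: max = 100
Step 2: Identify the minimum value: min = 10
Step 3: Range = max - min = 100 - 10 = 90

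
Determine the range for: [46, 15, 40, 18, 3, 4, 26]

43

Step 1: Identify the maximum value: max = 46
Step 2: Identify the minimum value: min = 3
Step 3: Range = max - min = 46 - 3 = 43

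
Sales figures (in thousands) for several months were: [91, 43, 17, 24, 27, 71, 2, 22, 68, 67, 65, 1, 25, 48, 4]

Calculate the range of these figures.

90

Step 1: Identify the maximum value: max = 91
Step 2: Identify the minimum value: min = 1
Step 3: Range = max - min = 91 - 1 = 90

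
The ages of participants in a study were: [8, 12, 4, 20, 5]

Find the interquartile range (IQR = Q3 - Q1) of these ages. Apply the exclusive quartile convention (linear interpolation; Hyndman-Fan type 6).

11.5

Step 1: Sort the data: [4, 5, 8, 12, 20]
Step 2: n = 5
Step 3: Using the exclusive quartile method:
  Q1 = 4.5
  Q2 (median) = 8
  Q3 = 16
  IQR = Q3 - Q1 = 16 - 4.5 = 11.5
Step 4: IQR = 11.5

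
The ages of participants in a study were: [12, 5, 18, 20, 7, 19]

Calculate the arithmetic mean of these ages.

13.5

Step 1: Sum all values: 12 + 5 + 18 + 20 + 7 + 19 = 81
Step 2: Count the number of values: n = 6
Step 3: Mean = sum / n = 81 / 6 = 13.5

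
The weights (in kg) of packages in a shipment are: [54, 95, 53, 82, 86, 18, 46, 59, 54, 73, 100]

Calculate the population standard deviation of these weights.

23.1766

Step 1: Compute the mean: 65.4545
Step 2: Sum of squared deviations from the mean: 5908.7273
Step 3: Population variance = 5908.7273 / 11 = 537.157
Step 4: Standard deviation = sqrt(537.157) = 23.1766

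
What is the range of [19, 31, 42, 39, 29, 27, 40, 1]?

41

Step 1: Identify the maximum value: max = 42
Step 2: Identify the minimum value: min = 1
Step 3: Range = max - min = 42 - 1 = 41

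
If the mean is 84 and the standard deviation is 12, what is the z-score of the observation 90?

0.5

Step 1: Recall the z-score formula: z = (x - mu) / sigma
Step 2: Substitute values: z = (90 - 84) / 12
Step 3: z = 6 / 12 = 0.5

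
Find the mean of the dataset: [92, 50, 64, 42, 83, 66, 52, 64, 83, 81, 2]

61.7273

Step 1: Sum all values: 92 + 50 + 64 + 42 + 83 + 66 + 52 + 64 + 83 + 81 + 2 = 679
Step 2: Count the number of values: n = 11
Step 3: Mean = sum / n = 679 / 11 = 61.7273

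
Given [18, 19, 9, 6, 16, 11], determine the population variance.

23.1389

Step 1: Compute the mean: (18 + 19 + 9 + 6 + 16 + 11) / 6 = 13.1667
Step 2: Compute squared deviations from the mean:
  (18 - 13.1667)^2 = 23.3611
  (19 - 13.1667)^2 = 34.0278
  (9 - 13.1667)^2 = 17.3611
  (6 - 13.1667)^2 = 51.3611
  (16 - 13.1667)^2 = 8.0278
  (11 - 13.1667)^2 = 4.6944
Step 3: Sum of squared deviations = 138.8333
Step 4: Population variance = 138.8333 / 6 = 23.1389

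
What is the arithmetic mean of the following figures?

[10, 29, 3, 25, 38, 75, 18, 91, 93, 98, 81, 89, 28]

52.1538

Step 1: Sum all values: 10 + 29 + 3 + 25 + 38 + 75 + 18 + 91 + 93 + 98 + 81 + 89 + 28 = 678
Step 2: Count the number of values: n = 13
Step 3: Mean = sum / n = 678 / 13 = 52.1538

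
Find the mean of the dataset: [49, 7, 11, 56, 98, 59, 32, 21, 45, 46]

42.4

Step 1: Sum all values: 49 + 7 + 11 + 56 + 98 + 59 + 32 + 21 + 45 + 46 = 424
Step 2: Count the number of values: n = 10
Step 3: Mean = sum / n = 424 / 10 = 42.4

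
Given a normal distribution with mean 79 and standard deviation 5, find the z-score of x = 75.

-0.8

Step 1: Recall the z-score formula: z = (x - mu) / sigma
Step 2: Substitute values: z = (75 - 79) / 5
Step 3: z = -4 / 5 = -0.8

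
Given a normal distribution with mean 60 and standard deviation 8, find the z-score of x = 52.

-1

Step 1: Recall the z-score formula: z = (x - mu) / sigma
Step 2: Substitute values: z = (52 - 60) / 8
Step 3: z = -8 / 8 = -1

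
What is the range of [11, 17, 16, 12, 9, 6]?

11

Step 1: Identify the maximum value: max = 17
Step 2: Identify the minimum value: min = 6
Step 3: Range = max - min = 17 - 6 = 11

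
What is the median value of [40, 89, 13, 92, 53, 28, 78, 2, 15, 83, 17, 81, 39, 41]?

40.5

Step 1: Sort the data in ascending order: [2, 13, 15, 17, 28, 39, 40, 41, 53, 78, 81, 83, 89, 92]
Step 2: The number of values is n = 14.
Step 3: Since n is even, the median is the average of positions 7 and 8:
  Median = (40 + 41) / 2 = 40.5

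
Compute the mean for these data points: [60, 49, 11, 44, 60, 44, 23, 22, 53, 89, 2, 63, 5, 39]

40.2857

Step 1: Sum all values: 60 + 49 + 11 + 44 + 60 + 44 + 23 + 22 + 53 + 89 + 2 + 63 + 5 + 39 = 564
Step 2: Count the number of values: n = 14
Step 3: Mean = sum / n = 564 / 14 = 40.2857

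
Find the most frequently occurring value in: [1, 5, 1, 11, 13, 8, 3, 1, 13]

1

Step 1: Count the frequency of each value:
  1: appears 3 time(s)
  3: appears 1 time(s)
  5: appears 1 time(s)
  8: appears 1 time(s)
  11: appears 1 time(s)
  13: appears 2 time(s)
Step 2: The value 1 appears most frequently (3 times).
Step 3: Mode = 1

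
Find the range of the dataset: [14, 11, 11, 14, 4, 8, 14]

10

Step 1: Identify the maximum value: max = 14
Step 2: Identify the minimum value: min = 4
Step 3: Range = max - min = 14 - 4 = 10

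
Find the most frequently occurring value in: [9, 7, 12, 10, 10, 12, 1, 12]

12

Step 1: Count the frequency of each value:
  1: appears 1 time(s)
  7: appears 1 time(s)
  9: appears 1 time(s)
  10: appears 2 time(s)
  12: appears 3 time(s)
Step 2: The value 12 appears most frequently (3 times).
Step 3: Mode = 12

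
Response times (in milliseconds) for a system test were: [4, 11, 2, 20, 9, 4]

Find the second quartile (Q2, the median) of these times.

6.5

Step 1: Sort the data: [2, 4, 4, 9, 11, 20]
Step 2: n = 6
Step 3: Q2 is the median. Since n is even, it is the average of the values at positions 3 and 4:
  Q2 = (4 + 9) / 2 = 6.5
Step 4: Q2 = 6.5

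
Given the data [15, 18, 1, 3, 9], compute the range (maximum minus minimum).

17

Step 1: Identify the maximum value: max = 18
Step 2: Identify the minimum value: min = 1
Step 3: Range = max - min = 18 - 1 = 17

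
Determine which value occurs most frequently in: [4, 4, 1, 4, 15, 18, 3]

4

Step 1: Count the frequency of each value:
  1: appears 1 time(s)
  3: appears 1 time(s)
  4: appears 3 time(s)
  15: appears 1 time(s)
  18: appears 1 time(s)
Step 2: The value 4 appears most frequently (3 times).
Step 3: Mode = 4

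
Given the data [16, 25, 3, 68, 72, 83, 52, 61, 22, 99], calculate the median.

56.5

Step 1: Sort the data in ascending order: [3, 16, 22, 25, 52, 61, 68, 72, 83, 99]
Step 2: The number of values is n = 10.
Step 3: Since n is even, the median is the average of positions 5 and 6:
  Median = (52 + 61) / 2 = 56.5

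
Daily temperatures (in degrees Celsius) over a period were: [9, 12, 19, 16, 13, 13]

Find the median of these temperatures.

13

Step 1: Sort the data in ascending order: [9, 12, 13, 13, 16, 19]
Step 2: The number of values is n = 6.
Step 3: Since n is even, the median is the average of positions 3 and 4:
  Median = (13 + 13) / 2 = 13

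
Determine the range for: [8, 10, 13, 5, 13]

8

Step 1: Identify the maximum value: max = 13
Step 2: Identify the minimum value: min = 5
Step 3: Range = max - min = 13 - 5 = 8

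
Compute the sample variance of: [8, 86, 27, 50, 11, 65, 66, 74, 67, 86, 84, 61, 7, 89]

917.7198

Step 1: Compute the mean: (8 + 86 + 27 + 50 + 11 + 65 + 66 + 74 + 67 + 86 + 84 + 61 + 7 + 89) / 14 = 55.7857
Step 2: Compute squared deviations from the mean:
  (8 - 55.7857)^2 = 2283.4745
  (86 - 55.7857)^2 = 912.9031
  (27 - 55.7857)^2 = 828.6173
  (50 - 55.7857)^2 = 33.4745
  (11 - 55.7857)^2 = 2005.7602
  (65 - 55.7857)^2 = 84.9031
  (66 - 55.7857)^2 = 104.3316
  (74 - 55.7857)^2 = 331.7602
  (67 - 55.7857)^2 = 125.7602
  (86 - 55.7857)^2 = 912.9031
  (84 - 55.7857)^2 = 796.0459
  (61 - 55.7857)^2 = 27.1888
  (7 - 55.7857)^2 = 2380.0459
  (89 - 55.7857)^2 = 1103.1888
Step 3: Sum of squared deviations = 11930.3571
Step 4: Sample variance = 11930.3571 / 13 = 917.7198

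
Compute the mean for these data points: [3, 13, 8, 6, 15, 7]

8.6667

Step 1: Sum all values: 3 + 13 + 8 + 6 + 15 + 7 = 52
Step 2: Count the number of values: n = 6
Step 3: Mean = sum / n = 52 / 6 = 8.6667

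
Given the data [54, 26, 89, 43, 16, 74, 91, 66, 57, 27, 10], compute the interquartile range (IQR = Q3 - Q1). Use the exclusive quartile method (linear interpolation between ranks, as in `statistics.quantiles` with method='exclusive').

48

Step 1: Sort the data: [10, 16, 26, 27, 43, 54, 57, 66, 74, 89, 91]
Step 2: n = 11
Step 3: Using the exclusive quartile method:
  Q1 = 26
  Q2 (median) = 54
  Q3 = 74
  IQR = Q3 - Q1 = 74 - 26 = 48
Step 4: IQR = 48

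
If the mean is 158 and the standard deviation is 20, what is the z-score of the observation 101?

-2.85

Step 1: Recall the z-score formula: z = (x - mu) / sigma
Step 2: Substitute values: z = (101 - 158) / 20
Step 3: z = -57 / 20 = -2.85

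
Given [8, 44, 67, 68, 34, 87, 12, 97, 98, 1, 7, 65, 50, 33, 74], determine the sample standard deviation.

33.0944

Step 1: Compute the mean: 49.6667
Step 2: Sum of squared deviations from the mean: 15333.3333
Step 3: Sample variance = 15333.3333 / 14 = 1095.2381
Step 4: Standard deviation = sqrt(1095.2381) = 33.0944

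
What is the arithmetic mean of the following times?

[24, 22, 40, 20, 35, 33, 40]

30.5714

Step 1: Sum all values: 24 + 22 + 40 + 20 + 35 + 33 + 40 = 214
Step 2: Count the number of values: n = 7
Step 3: Mean = sum / n = 214 / 7 = 30.5714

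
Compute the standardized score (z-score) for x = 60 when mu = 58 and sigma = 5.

0.4

Step 1: Recall the z-score formula: z = (x - mu) / sigma
Step 2: Substitute values: z = (60 - 58) / 5
Step 3: z = 2 / 5 = 0.4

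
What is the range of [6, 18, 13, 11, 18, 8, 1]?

17

Step 1: Identify the maximum value: max = 18
Step 2: Identify the minimum value: min = 1
Step 3: Range = max - min = 18 - 1 = 17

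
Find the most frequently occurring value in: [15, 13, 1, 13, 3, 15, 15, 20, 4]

15

Step 1: Count the frequency of each value:
  1: appears 1 time(s)
  3: appears 1 time(s)
  4: appears 1 time(s)
  13: appears 2 time(s)
  15: appears 3 time(s)
  20: appears 1 time(s)
Step 2: The value 15 appears most frequently (3 times).
Step 3: Mode = 15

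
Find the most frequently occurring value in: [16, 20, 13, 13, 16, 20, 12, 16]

16

Step 1: Count the frequency of each value:
  12: appears 1 time(s)
  13: appears 2 time(s)
  16: appears 3 time(s)
  20: appears 2 time(s)
Step 2: The value 16 appears most frequently (3 times).
Step 3: Mode = 16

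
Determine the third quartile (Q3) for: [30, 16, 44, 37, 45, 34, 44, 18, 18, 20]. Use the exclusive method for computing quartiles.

44

Step 1: Sort the data: [16, 18, 18, 20, 30, 34, 37, 44, 44, 45]
Step 2: n = 10
Step 3: Using the exclusive quartile method:
  Q1 = 18
  Q2 (median) = 32
  Q3 = 44
  IQR = Q3 - Q1 = 44 - 18 = 26
Step 4: Q3 = 44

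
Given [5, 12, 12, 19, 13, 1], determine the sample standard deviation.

6.377

Step 1: Compute the mean: 10.3333
Step 2: Sum of squared deviations from the mean: 203.3333
Step 3: Sample variance = 203.3333 / 5 = 40.6667
Step 4: Standard deviation = sqrt(40.6667) = 6.377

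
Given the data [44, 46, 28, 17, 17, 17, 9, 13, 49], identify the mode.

17

Step 1: Count the frequency of each value:
  9: appears 1 time(s)
  13: appears 1 time(s)
  17: appears 3 time(s)
  28: appears 1 time(s)
  44: appears 1 time(s)
  46: appears 1 time(s)
  49: appears 1 time(s)
Step 2: The value 17 appears most frequently (3 times).
Step 3: Mode = 17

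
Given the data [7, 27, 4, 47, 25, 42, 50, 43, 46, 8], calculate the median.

34.5

Step 1: Sort the data in ascending order: [4, 7, 8, 25, 27, 42, 43, 46, 47, 50]
Step 2: The number of values is n = 10.
Step 3: Since n is even, the median is the average of positions 5 and 6:
  Median = (27 + 42) / 2 = 34.5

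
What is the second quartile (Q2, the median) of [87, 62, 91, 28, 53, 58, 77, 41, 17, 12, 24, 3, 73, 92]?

55.5

Step 1: Sort the data: [3, 12, 17, 24, 28, 41, 53, 58, 62, 73, 77, 87, 91, 92]
Step 2: n = 14
Step 3: Q2 is the median. Since n is even, it is the average of the values at positions 7 and 8:
  Q2 = (53 + 58) / 2 = 55.5
Step 4: Q2 = 55.5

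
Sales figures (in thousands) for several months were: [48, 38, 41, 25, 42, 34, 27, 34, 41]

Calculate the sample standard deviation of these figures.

7.4162

Step 1: Compute the mean: 36.6667
Step 2: Sum of squared deviations from the mean: 440
Step 3: Sample variance = 440 / 8 = 55
Step 4: Standard deviation = sqrt(55) = 7.4162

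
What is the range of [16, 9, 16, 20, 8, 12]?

12

Step 1: Identify the maximum value: max = 20
Step 2: Identify the minimum value: min = 8
Step 3: Range = max - min = 20 - 8 = 12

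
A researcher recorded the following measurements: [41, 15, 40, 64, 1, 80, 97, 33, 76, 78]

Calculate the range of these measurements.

96

Step 1: Identify the maximum value: max = 97
Step 2: Identify the minimum value: min = 1
Step 3: Range = max - min = 97 - 1 = 96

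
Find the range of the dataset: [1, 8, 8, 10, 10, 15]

14

Step 1: Identify the maximum value: max = 15
Step 2: Identify the minimum value: min = 1
Step 3: Range = max - min = 15 - 1 = 14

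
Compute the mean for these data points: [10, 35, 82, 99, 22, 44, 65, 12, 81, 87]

53.7

Step 1: Sum all values: 10 + 35 + 82 + 99 + 22 + 44 + 65 + 12 + 81 + 87 = 537
Step 2: Count the number of values: n = 10
Step 3: Mean = sum / n = 537 / 10 = 53.7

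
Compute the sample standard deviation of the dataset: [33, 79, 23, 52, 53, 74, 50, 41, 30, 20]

20.0735

Step 1: Compute the mean: 45.5
Step 2: Sum of squared deviations from the mean: 3626.5
Step 3: Sample variance = 3626.5 / 9 = 402.9444
Step 4: Standard deviation = sqrt(402.9444) = 20.0735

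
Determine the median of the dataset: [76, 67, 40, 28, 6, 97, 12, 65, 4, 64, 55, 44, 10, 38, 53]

44

Step 1: Sort the data in ascending order: [4, 6, 10, 12, 28, 38, 40, 44, 53, 55, 64, 65, 67, 76, 97]
Step 2: The number of values is n = 15.
Step 3: Since n is odd, the median is the middle value at position 8: 44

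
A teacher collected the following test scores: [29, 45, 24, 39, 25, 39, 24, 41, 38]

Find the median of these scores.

38

Step 1: Sort the data in ascending order: [24, 24, 25, 29, 38, 39, 39, 41, 45]
Step 2: The number of values is n = 9.
Step 3: Since n is odd, the median is the middle value at position 5: 38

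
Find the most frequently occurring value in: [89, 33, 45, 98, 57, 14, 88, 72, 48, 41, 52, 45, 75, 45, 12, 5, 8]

45

Step 1: Count the frequency of each value:
  5: appears 1 time(s)
  8: appears 1 time(s)
  12: appears 1 time(s)
  14: appears 1 time(s)
  33: appears 1 time(s)
  41: appears 1 time(s)
  45: appears 3 time(s)
  48: appears 1 time(s)
  52: appears 1 time(s)
  57: appears 1 time(s)
  72: appears 1 time(s)
  75: appears 1 time(s)
  88: appears 1 time(s)
  89: appears 1 time(s)
  98: appears 1 time(s)
Step 2: The value 45 appears most frequently (3 times).
Step 3: Mode = 45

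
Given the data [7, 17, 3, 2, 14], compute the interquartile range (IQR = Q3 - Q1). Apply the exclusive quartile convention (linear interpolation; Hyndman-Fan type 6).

13

Step 1: Sort the data: [2, 3, 7, 14, 17]
Step 2: n = 5
Step 3: Using the exclusive quartile method:
  Q1 = 2.5
  Q2 (median) = 7
  Q3 = 15.5
  IQR = Q3 - Q1 = 15.5 - 2.5 = 13
Step 4: IQR = 13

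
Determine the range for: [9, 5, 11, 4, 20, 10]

16

Step 1: Identify the maximum value: max = 20
Step 2: Identify the minimum value: min = 4
Step 3: Range = max - min = 20 - 4 = 16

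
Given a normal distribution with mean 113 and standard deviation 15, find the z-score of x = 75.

-2.5333

Step 1: Recall the z-score formula: z = (x - mu) / sigma
Step 2: Substitute values: z = (75 - 113) / 15
Step 3: z = -38 / 15 = -2.5333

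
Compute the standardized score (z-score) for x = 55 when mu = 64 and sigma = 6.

-1.5

Step 1: Recall the z-score formula: z = (x - mu) / sigma
Step 2: Substitute values: z = (55 - 64) / 6
Step 3: z = -9 / 6 = -1.5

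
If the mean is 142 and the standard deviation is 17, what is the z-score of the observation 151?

0.5294

Step 1: Recall the z-score formula: z = (x - mu) / sigma
Step 2: Substitute values: z = (151 - 142) / 17
Step 3: z = 9 / 17 = 0.5294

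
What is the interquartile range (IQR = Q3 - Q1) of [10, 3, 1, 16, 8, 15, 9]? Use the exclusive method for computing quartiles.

12

Step 1: Sort the data: [1, 3, 8, 9, 10, 15, 16]
Step 2: n = 7
Step 3: Using the exclusive quartile method:
  Q1 = 3
  Q2 (median) = 9
  Q3 = 15
  IQR = Q3 - Q1 = 15 - 3 = 12
Step 4: IQR = 12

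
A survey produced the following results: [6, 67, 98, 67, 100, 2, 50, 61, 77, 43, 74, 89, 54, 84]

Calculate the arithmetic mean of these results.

62.2857

Step 1: Sum all values: 6 + 67 + 98 + 67 + 100 + 2 + 50 + 61 + 77 + 43 + 74 + 89 + 54 + 84 = 872
Step 2: Count the number of values: n = 14
Step 3: Mean = sum / n = 872 / 14 = 62.2857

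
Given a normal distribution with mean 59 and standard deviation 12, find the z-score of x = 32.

-2.25

Step 1: Recall the z-score formula: z = (x - mu) / sigma
Step 2: Substitute values: z = (32 - 59) / 12
Step 3: z = -27 / 12 = -2.25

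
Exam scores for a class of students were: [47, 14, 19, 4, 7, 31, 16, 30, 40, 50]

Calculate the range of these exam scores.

46

Step 1: Identify the maximum value: max = 50
Step 2: Identify the minimum value: min = 4
Step 3: Range = max - min = 50 - 4 = 46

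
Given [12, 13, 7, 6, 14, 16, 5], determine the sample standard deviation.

4.3534

Step 1: Compute the mean: 10.4286
Step 2: Sum of squared deviations from the mean: 113.7143
Step 3: Sample variance = 113.7143 / 6 = 18.9524
Step 4: Standard deviation = sqrt(18.9524) = 4.3534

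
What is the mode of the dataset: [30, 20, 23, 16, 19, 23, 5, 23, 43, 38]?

23

Step 1: Count the frequency of each value:
  5: appears 1 time(s)
  16: appears 1 time(s)
  19: appears 1 time(s)
  20: appears 1 time(s)
  23: appears 3 time(s)
  30: appears 1 time(s)
  38: appears 1 time(s)
  43: appears 1 time(s)
Step 2: The value 23 appears most frequently (3 times).
Step 3: Mode = 23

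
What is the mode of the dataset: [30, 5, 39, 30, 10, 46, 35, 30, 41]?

30

Step 1: Count the frequency of each value:
  5: appears 1 time(s)
  10: appears 1 time(s)
  30: appears 3 time(s)
  35: appears 1 time(s)
  39: appears 1 time(s)
  41: appears 1 time(s)
  46: appears 1 time(s)
Step 2: The value 30 appears most frequently (3 times).
Step 3: Mode = 30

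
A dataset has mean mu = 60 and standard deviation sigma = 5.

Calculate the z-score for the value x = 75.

3

Step 1: Recall the z-score formula: z = (x - mu) / sigma
Step 2: Substitute values: z = (75 - 60) / 5
Step 3: z = 15 / 5 = 3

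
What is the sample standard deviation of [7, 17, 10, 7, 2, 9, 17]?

5.4903

Step 1: Compute the mean: 9.8571
Step 2: Sum of squared deviations from the mean: 180.8571
Step 3: Sample variance = 180.8571 / 6 = 30.1429
Step 4: Standard deviation = sqrt(30.1429) = 5.4903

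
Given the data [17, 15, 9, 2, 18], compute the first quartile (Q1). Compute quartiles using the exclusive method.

5.5

Step 1: Sort the data: [2, 9, 15, 17, 18]
Step 2: n = 5
Step 3: Using the exclusive quartile method:
  Q1 = 5.5
  Q2 (median) = 15
  Q3 = 17.5
  IQR = Q3 - Q1 = 17.5 - 5.5 = 12
Step 4: Q1 = 5.5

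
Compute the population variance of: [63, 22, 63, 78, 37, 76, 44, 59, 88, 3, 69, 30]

599.7222

Step 1: Compute the mean: (63 + 22 + 63 + 78 + 37 + 76 + 44 + 59 + 88 + 3 + 69 + 30) / 12 = 52.6667
Step 2: Compute squared deviations from the mean:
  (63 - 52.6667)^2 = 106.7778
  (22 - 52.6667)^2 = 940.4444
  (63 - 52.6667)^2 = 106.7778
  (78 - 52.6667)^2 = 641.7778
  (37 - 52.6667)^2 = 245.4444
  (76 - 52.6667)^2 = 544.4444
  (44 - 52.6667)^2 = 75.1111
  (59 - 52.6667)^2 = 40.1111
  (88 - 52.6667)^2 = 1248.4444
  (3 - 52.6667)^2 = 2466.7778
  (69 - 52.6667)^2 = 266.7778
  (30 - 52.6667)^2 = 513.7778
Step 3: Sum of squared deviations = 7196.6667
Step 4: Population variance = 7196.6667 / 12 = 599.7222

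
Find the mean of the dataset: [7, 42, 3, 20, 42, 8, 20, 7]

18.625

Step 1: Sum all values: 7 + 42 + 3 + 20 + 42 + 8 + 20 + 7 = 149
Step 2: Count the number of values: n = 8
Step 3: Mean = sum / n = 149 / 8 = 18.625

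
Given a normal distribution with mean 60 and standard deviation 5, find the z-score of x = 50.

-2

Step 1: Recall the z-score formula: z = (x - mu) / sigma
Step 2: Substitute values: z = (50 - 60) / 5
Step 3: z = -10 / 5 = -2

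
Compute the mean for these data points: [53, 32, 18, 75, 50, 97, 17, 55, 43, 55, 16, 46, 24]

44.6923

Step 1: Sum all values: 53 + 32 + 18 + 75 + 50 + 97 + 17 + 55 + 43 + 55 + 16 + 46 + 24 = 581
Step 2: Count the number of values: n = 13
Step 3: Mean = sum / n = 581 / 13 = 44.6923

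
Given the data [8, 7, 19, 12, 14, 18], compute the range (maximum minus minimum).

12

Step 1: Identify the maximum value: max = 19
Step 2: Identify the minimum value: min = 7
Step 3: Range = max - min = 19 - 7 = 12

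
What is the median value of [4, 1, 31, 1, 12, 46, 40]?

12

Step 1: Sort the data in ascending order: [1, 1, 4, 12, 31, 40, 46]
Step 2: The number of values is n = 7.
Step 3: Since n is odd, the median is the middle value at position 4: 12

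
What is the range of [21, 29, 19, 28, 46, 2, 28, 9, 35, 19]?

44

Step 1: Identify the maximum value: max = 46
Step 2: Identify the minimum value: min = 2
Step 3: Range = max - min = 46 - 2 = 44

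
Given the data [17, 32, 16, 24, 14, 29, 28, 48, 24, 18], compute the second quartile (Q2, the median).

24

Step 1: Sort the data: [14, 16, 17, 18, 24, 24, 28, 29, 32, 48]
Step 2: n = 10
Step 3: Q2 is the median. Since n is even, it is the average of the values at positions 5 and 6:
  Q2 = (24 + 24) / 2 = 24
Step 4: Q2 = 24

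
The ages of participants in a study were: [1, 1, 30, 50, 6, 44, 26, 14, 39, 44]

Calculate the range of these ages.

49

Step 1: Identify the maximum value: max = 50
Step 2: Identify the minimum value: min = 1
Step 3: Range = max - min = 50 - 1 = 49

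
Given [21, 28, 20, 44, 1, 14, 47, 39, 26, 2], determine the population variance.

231.16

Step 1: Compute the mean: (21 + 28 + 20 + 44 + 1 + 14 + 47 + 39 + 26 + 2) / 10 = 24.2
Step 2: Compute squared deviations from the mean:
  (21 - 24.2)^2 = 10.24
  (28 - 24.2)^2 = 14.44
  (20 - 24.2)^2 = 17.64
  (44 - 24.2)^2 = 392.04
  (1 - 24.2)^2 = 538.24
  (14 - 24.2)^2 = 104.04
  (47 - 24.2)^2 = 519.84
  (39 - 24.2)^2 = 219.04
  (26 - 24.2)^2 = 3.24
  (2 - 24.2)^2 = 492.84
Step 3: Sum of squared deviations = 2311.6
Step 4: Population variance = 2311.6 / 10 = 231.16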